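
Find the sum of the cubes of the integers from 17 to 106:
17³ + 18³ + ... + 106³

Use ∑_{k=1}^{n} k³ = [n(n+1)/2]², then subtract the first 16 terms.
∑_{k=1}^{106} k³ = [106×107/2]² = 5671² = 32160241
∑_{k=1}^{16} k³ = [16×17/2]² = 136² = 18496
∑_{k=17}^{106} k³ = 32160241 - 18496 = 32141745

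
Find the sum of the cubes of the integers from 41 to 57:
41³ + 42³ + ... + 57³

Use ∑_{k=1}^{n} k³ = [n(n+1)/2]², then subtract the first 40 terms.
∑_{k=1}^{57} k³ = [57×58/2]² = 1653² = 2732409
∑_{k=1}^{40} k³ = [40×41/2]² = 820² = 672400
∑_{k=41}^{57} k³ = 2732409 - 672400 = 2060009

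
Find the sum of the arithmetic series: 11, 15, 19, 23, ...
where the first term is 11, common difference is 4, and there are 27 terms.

Sₙ = n/2 × (first + last)
Last term = a + (n-1)d = 11 + (27-1)×4 = 115
S_27 = 27/2 × (11 + 115)
S_27 = 27/2 × 126 = 1701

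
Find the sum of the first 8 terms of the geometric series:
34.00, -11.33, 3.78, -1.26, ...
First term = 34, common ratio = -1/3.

Sₙ = a(1 - rⁿ) / (1 - r)
S_8 = 34(1 - (-1/3)^8) / (1 - (-1/3))
S_8 = 34(1 - (1/6561)) / (4/3)
S_8 = 55760/2187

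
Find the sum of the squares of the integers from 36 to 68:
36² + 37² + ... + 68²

Use ∑_{k=1}^{n} k² = n(n+1)(2n+1)/6, then subtract the first 35 terms.
∑_{k=1}^{68} k² = 68×69×137/6 = 107134
∑_{k=1}^{35} k² = 35×36×71/6 = 14910
∑_{k=36}^{68} k² = 107134 - 14910 = 92224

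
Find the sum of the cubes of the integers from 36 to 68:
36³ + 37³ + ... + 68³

Use ∑_{k=1}^{n} k³ = [n(n+1)/2]², then subtract the first 35 terms.
∑_{k=1}^{68} k³ = [68×69/2]² = 2346² = 5503716
∑_{k=1}^{35} k³ = [35×36/2]² = 630² = 396900
∑_{k=36}^{68} k³ = 5503716 - 396900 = 5106816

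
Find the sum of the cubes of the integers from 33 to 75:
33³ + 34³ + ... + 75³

Use ∑_{k=1}^{n} k³ = [n(n+1)/2]², then subtract the first 32 terms.
∑_{k=1}^{75} k³ = [75×76/2]² = 2850² = 8122500
∑_{k=1}^{32} k³ = [32×33/2]² = 528² = 278784
∑_{k=33}^{75} k³ = 8122500 - 278784 = 7843716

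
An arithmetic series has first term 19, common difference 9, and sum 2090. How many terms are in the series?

Using S = n/2 × [2a + (n-1)d]
2090 = n/2 × [2(19) + (n-1)(9)]
2090 = n/2 × [38 + 9n - 9]
4180 = n × [29 + 9n]
9n² + (29)n - 4180 = 0
Discriminant: Δ = (29)² - 4(9)(-4180) = 841 + 150480 = 151321
√Δ = 389
n = [-(29) + √Δ] / (2·9) = (-29 + 389) / 18 = 360 / 18 = 20
(The negative root is discarded since n must be a positive integer.)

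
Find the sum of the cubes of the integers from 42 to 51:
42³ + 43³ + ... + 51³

Use ∑_{k=1}^{n} k³ = [n(n+1)/2]², then subtract the first 41 terms.
∑_{k=1}^{51} k³ = [51×52/2]² = 1326² = 1758276
∑_{k=1}^{41} k³ = [41×42/2]² = 861² = 741321
∑_{k=42}^{51} k³ = 1758276 - 741321 = 1016955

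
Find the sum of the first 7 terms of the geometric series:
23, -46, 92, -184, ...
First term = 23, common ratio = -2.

Sₙ = a(1 - rⁿ) / (1 - r)
S_7 = 23(1 - (-2)^7) / (1 - (-2))
S_7 = 23(1 - (-128)) / (3)
S_7 = 989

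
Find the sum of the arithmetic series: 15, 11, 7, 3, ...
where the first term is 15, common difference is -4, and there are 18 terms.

Sₙ = n/2 × (first + last)
Last term = a + (n-1)d = 15 + (18-1)×(-4) = -53
S_18 = 18/2 × (15 + (-53))
S_18 = 18/2 × (-38) = -342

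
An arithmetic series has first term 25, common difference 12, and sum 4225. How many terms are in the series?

Using S = n/2 × [2a + (n-1)d]
4225 = n/2 × [2(25) + (n-1)(12)]
4225 = n/2 × [50 + 12n - 12]
8450 = n × [38 + 12n]
12n² + (38)n - 8450 = 0
Discriminant: Δ = (38)² - 4(12)(-8450) = 1444 + 405600 = 407044
√Δ = 638
n = [-(38) + √Δ] / (2·12) = (-38 + 638) / 24 = 600 / 24 = 25
(The negative root is discarded since n must be a positive integer.)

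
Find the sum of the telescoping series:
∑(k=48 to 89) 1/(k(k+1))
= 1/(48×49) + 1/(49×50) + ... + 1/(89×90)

Partial fractions: 1/(k(k+1)) = 1/k - 1/(k+1)
The series telescopes:
= (1/48 - 1/49) + (1/49 - 1/50) + ... + (1/89 - 1/90)
= 1/48 - 1/90
= 7/720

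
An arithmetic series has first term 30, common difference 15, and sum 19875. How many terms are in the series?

Using S = n/2 × [2a + (n-1)d]
19875 = n/2 × [2(30) + (n-1)(15)]
19875 = n/2 × [60 + 15n - 15]
39750 = n × [45 + 15n]
15n² + (45)n - 39750 = 0
Discriminant: Δ = (45)² - 4(15)(-39750) = 2025 + 2385000 = 2387025
√Δ = 1545
n = [-(45) + √Δ] / (2·15) = (-45 + 1545) / 30 = 1500 / 30 = 50
(The negative root is discarded since n must be a positive integer.)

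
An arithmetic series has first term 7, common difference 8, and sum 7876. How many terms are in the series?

Using S = n/2 × [2a + (n-1)d]
7876 = n/2 × [2(7) + (n-1)(8)]
7876 = n/2 × [14 + 8n - 8]
15752 = n × [6 + 8n]
8n² + (6)n - 15752 = 0
Discriminant: Δ = (6)² - 4(8)(-15752) = 36 + 504064 = 504100
√Δ = 710
n = [-(6) + √Δ] / (2·8) = (-6 + 710) / 16 = 704 / 16 = 44
(The negative root is discarded since n must be a positive integer.)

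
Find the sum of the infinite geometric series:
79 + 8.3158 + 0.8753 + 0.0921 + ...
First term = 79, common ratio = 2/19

For |r| < 1, S = a / (1 - r)
S = 79 / (1 - (2/19))
S = 79 / (17/19)
S = 1501/17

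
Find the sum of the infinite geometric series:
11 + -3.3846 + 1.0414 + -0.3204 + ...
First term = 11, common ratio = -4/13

For |r| < 1, S = a / (1 - r)
S = 11 / (1 - (-4/13))
S = 11 / (17/13)
S = 143/17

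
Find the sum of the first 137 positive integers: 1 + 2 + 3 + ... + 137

Formula: ∑k = n(n+1)/2
= 137×138/2
= 18906/2
= 9453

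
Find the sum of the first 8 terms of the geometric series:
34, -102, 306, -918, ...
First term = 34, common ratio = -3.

Sₙ = a(1 - rⁿ) / (1 - r)
S_8 = 34(1 - (-3)^8) / (1 - (-3))
S_8 = 34(1 - 6561) / (4)
S_8 = -55760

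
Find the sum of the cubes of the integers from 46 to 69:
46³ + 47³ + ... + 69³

Use ∑_{k=1}^{n} k³ = [n(n+1)/2]², then subtract the first 45 terms.
∑_{k=1}^{69} k³ = [69×70/2]² = 2415² = 5832225
∑_{k=1}^{45} k³ = [45×46/2]² = 1035² = 1071225
∑_{k=46}^{69} k³ = 5832225 - 1071225 = 4761000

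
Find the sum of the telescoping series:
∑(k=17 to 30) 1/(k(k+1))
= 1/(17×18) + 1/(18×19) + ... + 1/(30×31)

Partial fractions: 1/(k(k+1)) = 1/k - 1/(k+1)
The series telescopes:
= (1/17 - 1/18) + (1/18 - 1/19) + ... + (1/30 - 1/31)
= 1/17 - 1/31
= 14/527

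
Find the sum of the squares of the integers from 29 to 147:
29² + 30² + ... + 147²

Use ∑_{k=1}^{n} k² = n(n+1)(2n+1)/6, then subtract the first 28 terms.
∑_{k=1}^{147} k² = 147×148×295/6 = 1069670
∑_{k=1}^{28} k² = 28×29×57/6 = 7714
∑_{k=29}^{147} k² = 1069670 - 7714 = 1061956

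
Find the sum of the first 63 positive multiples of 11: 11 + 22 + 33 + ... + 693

Factor out 11: = 11(1 + 2 + ... + 63) = 11 × n(n+1)/2
= 11 × 63×64/2
= 11 × 2016
= 22176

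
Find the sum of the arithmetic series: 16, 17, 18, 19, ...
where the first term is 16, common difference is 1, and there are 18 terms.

Sₙ = n/2 × (first + last)
Last term = a + (n-1)d = 16 + (18-1)×1 = 33
S_18 = 18/2 × (16 + 33)
S_18 = 18/2 × 49 = 441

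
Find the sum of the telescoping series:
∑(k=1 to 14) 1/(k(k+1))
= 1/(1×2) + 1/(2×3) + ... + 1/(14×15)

Partial fractions: 1/(k(k+1)) = 1/k - 1/(k+1)
The series telescopes:
= (1/1 - 1/2) + (1/2 - 1/3) + ... + (1/14 - 1/15)
= 1/1 - 1/15
= 14/15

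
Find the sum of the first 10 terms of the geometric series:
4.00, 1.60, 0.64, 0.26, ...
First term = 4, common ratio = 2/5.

Sₙ = a(1 - rⁿ) / (1 - r)
S_10 = 4(1 - (2/5)^10) / (1 - (2/5))
S_10 = 4(1 - (1024/9765625)) / (3/5)
S_10 = 13019468/1953125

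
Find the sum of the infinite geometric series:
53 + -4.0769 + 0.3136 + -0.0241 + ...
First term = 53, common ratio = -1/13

For |r| < 1, S = a / (1 - r)
S = 53 / (1 - (-1/13))
S = 53 / (14/13)
S = 689/14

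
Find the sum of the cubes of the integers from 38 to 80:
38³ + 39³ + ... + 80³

Use ∑_{k=1}^{n} k³ = [n(n+1)/2]², then subtract the first 37 terms.
∑_{k=1}^{80} k³ = [80×81/2]² = 3240² = 10497600
∑_{k=1}^{37} k³ = [37×38/2]² = 703² = 494209
∑_{k=38}^{80} k³ = 10497600 - 494209 = 10003391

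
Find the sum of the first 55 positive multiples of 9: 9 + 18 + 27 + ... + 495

Factor out 9: = 9(1 + 2 + ... + 55) = 9 × n(n+1)/2
= 9 × 55×56/2
= 9 × 1540
= 13860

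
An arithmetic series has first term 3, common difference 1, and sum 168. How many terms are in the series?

Using S = n/2 × [2a + (n-1)d]
168 = n/2 × [2(3) + (n-1)(1)]
168 = n/2 × [6 + 1n - 1]
336 = n × [5 + 1n]
1n² + (5)n - 336 = 0
Discriminant: Δ = (5)² - 4(1)(-336) = 25 + 1344 = 1369
√Δ = 37
n = [-(5) + √Δ] / (2·1) = (-5 + 37) / 2 = 32 / 2 = 16
(The negative root is discarded since n must be a positive integer.)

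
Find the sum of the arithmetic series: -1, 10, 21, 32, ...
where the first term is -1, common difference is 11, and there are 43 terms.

Sₙ = n/2 × (first + last)
Last term = a + (n-1)d = -1 + (43-1)×11 = 461
S_43 = 43/2 × (-1 + 461)
S_43 = 43/2 × 460 = 9890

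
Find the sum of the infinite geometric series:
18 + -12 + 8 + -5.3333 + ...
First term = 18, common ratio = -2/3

For |r| < 1, S = a / (1 - r)
S = 18 / (1 - (-2/3))
S = 18 / (5/3)
S = 54/5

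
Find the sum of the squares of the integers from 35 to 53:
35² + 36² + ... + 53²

Use ∑_{k=1}^{n} k² = n(n+1)(2n+1)/6, then subtract the first 34 terms.
∑_{k=1}^{53} k² = 53×54×107/6 = 51039
∑_{k=1}^{34} k² = 34×35×69/6 = 13685
∑_{k=35}^{53} k² = 51039 - 13685 = 37354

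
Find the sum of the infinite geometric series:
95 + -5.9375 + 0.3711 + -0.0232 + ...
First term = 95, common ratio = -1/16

For |r| < 1, S = a / (1 - r)
S = 95 / (1 - (-1/16))
S = 95 / (17/16)
S = 1520/17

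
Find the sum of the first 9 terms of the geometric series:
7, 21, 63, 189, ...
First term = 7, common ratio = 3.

Sₙ = a(1 - rⁿ) / (1 - r)
S_9 = 7(1 - 3^9) / (1 - 3)
S_9 = 7(1 - 19683) / (-2)
S_9 = 68887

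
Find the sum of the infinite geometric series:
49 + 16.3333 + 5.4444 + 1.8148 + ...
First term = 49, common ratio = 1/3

For |r| < 1, S = a / (1 - r)
S = 49 / (1 - (1/3))
S = 49 / (2/3)
S = 147/2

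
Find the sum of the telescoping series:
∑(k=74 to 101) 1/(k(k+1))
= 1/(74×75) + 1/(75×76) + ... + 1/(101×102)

Partial fractions: 1/(k(k+1)) = 1/k - 1/(k+1)
The series telescopes:
= (1/74 - 1/75) + (1/75 - 1/76) + ... + (1/101 - 1/102)
= 1/74 - 1/102
= 7/1887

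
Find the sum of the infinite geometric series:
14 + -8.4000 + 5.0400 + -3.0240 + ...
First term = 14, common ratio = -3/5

For |r| < 1, S = a / (1 - r)
S = 14 / (1 - (-3/5))
S = 14 / (8/5)
S = 35/4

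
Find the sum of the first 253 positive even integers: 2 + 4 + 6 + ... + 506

Sum of first n even numbers = n(n+1)
= 253×254
= 64262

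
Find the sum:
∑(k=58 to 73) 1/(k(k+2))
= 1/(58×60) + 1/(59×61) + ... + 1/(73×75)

Partial fractions: 1/(k(k+2)) = (1/2)[1/k - 1/(k+2)]
Telescoping leaves the first two and last two terms:
= (1/2)[1/58 + 1/59 - 1/74 - 1/75]
= 17434/4748025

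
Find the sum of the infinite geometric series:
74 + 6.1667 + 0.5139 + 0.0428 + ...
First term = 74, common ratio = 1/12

For |r| < 1, S = a / (1 - r)
S = 74 / (1 - (1/12))
S = 74 / (11/12)
S = 888/11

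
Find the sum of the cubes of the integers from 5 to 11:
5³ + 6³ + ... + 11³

Use ∑_{k=1}^{n} k³ = [n(n+1)/2]², then subtract the first 4 terms.
∑_{k=1}^{11} k³ = [11×12/2]² = 66² = 4356
∑_{k=1}^{4} k³ = [4×5/2]² = 10² = 100
∑_{k=5}^{11} k³ = 4356 - 100 = 4256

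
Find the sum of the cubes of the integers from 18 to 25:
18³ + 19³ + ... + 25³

Use ∑_{k=1}^{n} k³ = [n(n+1)/2]², then subtract the first 17 terms.
∑_{k=1}^{25} k³ = [25×26/2]² = 325² = 105625
∑_{k=1}^{17} k³ = [17×18/2]² = 153² = 23409
∑_{k=18}^{25} k³ = 105625 - 23409 = 82216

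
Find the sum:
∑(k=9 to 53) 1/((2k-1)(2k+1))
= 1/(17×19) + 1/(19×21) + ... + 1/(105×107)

Partial fractions: 1/((2k-1)(2k+1)) = (1/2)[1/(2k-1) - 1/(2k+1)]
The series telescopes:
= (1/2)[1/17 - 1/107]
= 45/1819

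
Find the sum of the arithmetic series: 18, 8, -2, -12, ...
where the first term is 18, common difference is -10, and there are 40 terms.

Sₙ = n/2 × (first + last)
Last term = a + (n-1)d = 18 + (40-1)×(-10) = -372
S_40 = 40/2 × (18 + (-372))
S_40 = 40/2 × (-354) = -7080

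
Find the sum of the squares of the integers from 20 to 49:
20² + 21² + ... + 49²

Use ∑_{k=1}^{n} k² = n(n+1)(2n+1)/6, then subtract the first 19 terms.
∑_{k=1}^{49} k² = 49×50×99/6 = 40425
∑_{k=1}^{19} k² = 19×20×39/6 = 2470
∑_{k=20}^{49} k² = 40425 - 2470 = 37955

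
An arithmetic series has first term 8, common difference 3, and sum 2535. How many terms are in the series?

Using S = n/2 × [2a + (n-1)d]
2535 = n/2 × [2(8) + (n-1)(3)]
2535 = n/2 × [16 + 3n - 3]
5070 = n × [13 + 3n]
3n² + (13)n - 5070 = 0
Discriminant: Δ = (13)² - 4(3)(-5070) = 169 + 60840 = 61009
√Δ = 247
n = [-(13) + √Δ] / (2·3) = (-13 + 247) / 6 = 234 / 6 = 39
(The negative root is discarded since n must be a positive integer.)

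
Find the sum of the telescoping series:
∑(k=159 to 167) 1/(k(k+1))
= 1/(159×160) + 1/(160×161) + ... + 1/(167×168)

Partial fractions: 1/(k(k+1)) = 1/k - 1/(k+1)
The series telescopes:
= (1/159 - 1/160) + (1/160 - 1/161) + ... + (1/167 - 1/168)
= 1/159 - 1/168
= 1/2968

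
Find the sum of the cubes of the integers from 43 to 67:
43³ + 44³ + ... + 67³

Use ∑_{k=1}^{n} k³ = [n(n+1)/2]², then subtract the first 42 terms.
∑_{k=1}^{67} k³ = [67×68/2]² = 2278² = 5189284
∑_{k=1}^{42} k³ = [42×43/2]² = 903² = 815409
∑_{k=43}^{67} k³ = 5189284 - 815409 = 4373875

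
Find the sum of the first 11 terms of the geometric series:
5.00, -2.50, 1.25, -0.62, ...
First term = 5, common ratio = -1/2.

Sₙ = a(1 - rⁿ) / (1 - r)
S_11 = 5(1 - (-1/2)^11) / (1 - (-1/2))
S_11 = 5(1 - (-1/2048)) / (3/2)
S_11 = 3415/1024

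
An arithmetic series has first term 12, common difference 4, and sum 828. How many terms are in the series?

Using S = n/2 × [2a + (n-1)d]
828 = n/2 × [2(12) + (n-1)(4)]
828 = n/2 × [24 + 4n - 4]
1656 = n × [20 + 4n]
4n² + (20)n - 1656 = 0
Discriminant: Δ = (20)² - 4(4)(-1656) = 400 + 26496 = 26896
√Δ = 164
n = [-(20) + √Δ] / (2·4) = (-20 + 164) / 8 = 144 / 8 = 18
(The negative root is discarded since n must be a positive integer.)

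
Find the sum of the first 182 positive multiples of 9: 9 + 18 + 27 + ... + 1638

Factor out 9: = 9(1 + 2 + ... + 182) = 9 × n(n+1)/2
= 9 × 182×183/2
= 9 × 16653
= 149877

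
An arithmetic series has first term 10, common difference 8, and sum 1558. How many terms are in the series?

Using S = n/2 × [2a + (n-1)d]
1558 = n/2 × [2(10) + (n-1)(8)]
1558 = n/2 × [20 + 8n - 8]
3116 = n × [12 + 8n]
8n² + (12)n - 3116 = 0
Discriminant: Δ = (12)² - 4(8)(-3116) = 144 + 99712 = 99856
√Δ = 316
n = [-(12) + √Δ] / (2·8) = (-12 + 316) / 16 = 304 / 16 = 19
(The negative root is discarded since n must be a positive integer.)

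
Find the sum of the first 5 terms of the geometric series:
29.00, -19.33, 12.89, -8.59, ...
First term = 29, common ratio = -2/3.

Sₙ = a(1 - rⁿ) / (1 - r)
S_5 = 29(1 - (-2/3)^5) / (1 - (-2/3))
S_5 = 29(1 - (-32/243)) / (5/3)
S_5 = 1595/81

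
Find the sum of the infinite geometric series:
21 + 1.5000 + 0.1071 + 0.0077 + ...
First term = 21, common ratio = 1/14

For |r| < 1, S = a / (1 - r)
S = 21 / (1 - (1/14))
S = 21 / (13/14)
S = 294/13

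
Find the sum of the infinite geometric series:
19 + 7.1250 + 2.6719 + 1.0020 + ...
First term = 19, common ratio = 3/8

For |r| < 1, S = a / (1 - r)
S = 19 / (1 - (3/8))
S = 19 / (5/8)
S = 152/5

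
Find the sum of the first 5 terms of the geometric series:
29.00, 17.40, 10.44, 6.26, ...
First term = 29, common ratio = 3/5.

Sₙ = a(1 - rⁿ) / (1 - r)
S_5 = 29(1 - (3/5)^5) / (1 - (3/5))
S_5 = 29(1 - (243/3125)) / (2/5)
S_5 = 41789/625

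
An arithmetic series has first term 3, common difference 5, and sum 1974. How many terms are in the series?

Using S = n/2 × [2a + (n-1)d]
1974 = n/2 × [2(3) + (n-1)(5)]
1974 = n/2 × [6 + 5n - 5]
3948 = n × [1 + 5n]
5n² + (1)n - 3948 = 0
Discriminant: Δ = (1)² - 4(5)(-3948) = 1 + 78960 = 78961
√Δ = 281
n = [-(1) + √Δ] / (2·5) = (-1 + 281) / 10 = 280 / 10 = 28
(The negative root is discarded since n must be a positive integer.)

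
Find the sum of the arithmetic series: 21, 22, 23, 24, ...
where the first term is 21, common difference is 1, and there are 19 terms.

Sₙ = n/2 × (first + last)
Last term = a + (n-1)d = 21 + (19-1)×1 = 39
S_19 = 19/2 × (21 + 39)
S_19 = 19/2 × 60 = 570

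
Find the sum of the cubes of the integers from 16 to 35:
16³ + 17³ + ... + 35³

Use ∑_{k=1}^{n} k³ = [n(n+1)/2]², then subtract the first 15 terms.
∑_{k=1}^{35} k³ = [35×36/2]² = 630² = 396900
∑_{k=1}^{15} k³ = [15×16/2]² = 120² = 14400
∑_{k=16}^{35} k³ = 396900 - 14400 = 382500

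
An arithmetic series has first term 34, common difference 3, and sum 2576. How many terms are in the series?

Using S = n/2 × [2a + (n-1)d]
2576 = n/2 × [2(34) + (n-1)(3)]
2576 = n/2 × [68 + 3n - 3]
5152 = n × [65 + 3n]
3n² + (65)n - 5152 = 0
Discriminant: Δ = (65)² - 4(3)(-5152) = 4225 + 61824 = 66049
√Δ = 257
n = [-(65) + √Δ] / (2·3) = (-65 + 257) / 6 = 192 / 6 = 32
(The negative root is discarded since n must be a positive integer.)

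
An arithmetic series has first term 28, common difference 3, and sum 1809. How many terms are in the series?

Using S = n/2 × [2a + (n-1)d]
1809 = n/2 × [2(28) + (n-1)(3)]
1809 = n/2 × [56 + 3n - 3]
3618 = n × [53 + 3n]
3n² + (53)n - 3618 = 0
Discriminant: Δ = (53)² - 4(3)(-3618) = 2809 + 43416 = 46225
√Δ = 215
n = [-(53) + √Δ] / (2·3) = (-53 + 215) / 6 = 162 / 6 = 27
(The negative root is discarded since n must be a positive integer.)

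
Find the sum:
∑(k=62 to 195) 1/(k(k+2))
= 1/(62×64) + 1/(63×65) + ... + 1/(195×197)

Partial fractions: 1/(k(k+2)) = (1/2)[1/k - 1/(k+2)]
Telescoping leaves the first two and last two terms:
= (1/2)[1/62 + 1/63 - 1/196 - 1/197]
= 235103/21545496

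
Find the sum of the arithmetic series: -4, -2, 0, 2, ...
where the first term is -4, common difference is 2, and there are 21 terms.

Sₙ = n/2 × (first + last)
Last term = a + (n-1)d = -4 + (21-1)×2 = 36
S_21 = 21/2 × (-4 + 36)
S_21 = 21/2 × 32 = 336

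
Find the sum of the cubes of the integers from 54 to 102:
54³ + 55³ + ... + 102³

Use ∑_{k=1}^{n} k³ = [n(n+1)/2]², then subtract the first 53 terms.
∑_{k=1}^{102} k³ = [102×103/2]² = 5253² = 27594009
∑_{k=1}^{53} k³ = [53×54/2]² = 1431² = 2047761
∑_{k=54}^{102} k³ = 27594009 - 2047761 = 25546248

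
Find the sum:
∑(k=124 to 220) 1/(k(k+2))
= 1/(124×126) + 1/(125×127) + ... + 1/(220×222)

Partial fractions: 1/(k(k+2)) = (1/2)[1/k - 1/(k+2)]
Telescoping leaves the first two and last two terms:
= (1/2)[1/124 + 1/125 - 1/221 - 1/222]
= 2674969/760461000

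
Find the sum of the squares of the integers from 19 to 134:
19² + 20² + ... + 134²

Use ∑_{k=1}^{n} k² = n(n+1)(2n+1)/6, then subtract the first 18 terms.
∑_{k=1}^{134} k² = 134×135×269/6 = 811035
∑_{k=1}^{18} k² = 18×19×37/6 = 2109
∑_{k=19}^{134} k² = 811035 - 2109 = 808926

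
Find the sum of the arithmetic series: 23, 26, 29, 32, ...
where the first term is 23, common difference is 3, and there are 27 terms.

Sₙ = n/2 × (first + last)
Last term = a + (n-1)d = 23 + (27-1)×3 = 101
S_27 = 27/2 × (23 + 101)
S_27 = 27/2 × 124 = 1674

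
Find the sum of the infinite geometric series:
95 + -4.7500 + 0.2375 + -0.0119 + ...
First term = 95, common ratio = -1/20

For |r| < 1, S = a / (1 - r)
S = 95 / (1 - (-1/20))
S = 95 / (21/20)
S = 1900/21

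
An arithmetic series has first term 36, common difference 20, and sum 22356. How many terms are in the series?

Using S = n/2 × [2a + (n-1)d]
22356 = n/2 × [2(36) + (n-1)(20)]
22356 = n/2 × [72 + 20n - 20]
44712 = n × [52 + 20n]
20n² + (52)n - 44712 = 0
Discriminant: Δ = (52)² - 4(20)(-44712) = 2704 + 3576960 = 3579664
√Δ = 1892
n = [-(52) + √Δ] / (2·20) = (-52 + 1892) / 40 = 1840 / 40 = 46
(The negative root is discarded since n must be a positive integer.)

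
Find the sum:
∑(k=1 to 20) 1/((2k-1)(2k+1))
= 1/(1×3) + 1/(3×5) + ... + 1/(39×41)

Partial fractions: 1/((2k-1)(2k+1)) = (1/2)[1/(2k-1) - 1/(2k+1)]
The series telescopes:
= (1/2)[1/1 - 1/41]
= 20/41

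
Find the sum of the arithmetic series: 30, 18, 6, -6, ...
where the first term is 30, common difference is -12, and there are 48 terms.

Sₙ = n/2 × (first + last)
Last term = a + (n-1)d = 30 + (48-1)×(-12) = -534
S_48 = 48/2 × (30 + (-534))
S_48 = 48/2 × (-504) = -12096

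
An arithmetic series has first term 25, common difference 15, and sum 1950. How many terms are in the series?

Using S = n/2 × [2a + (n-1)d]
1950 = n/2 × [2(25) + (n-1)(15)]
1950 = n/2 × [50 + 15n - 15]
3900 = n × [35 + 15n]
15n² + (35)n - 3900 = 0
Discriminant: Δ = (35)² - 4(15)(-3900) = 1225 + 234000 = 235225
√Δ = 485
n = [-(35) + √Δ] / (2·15) = (-35 + 485) / 30 = 450 / 30 = 15
(The negative root is discarded since n must be a positive integer.)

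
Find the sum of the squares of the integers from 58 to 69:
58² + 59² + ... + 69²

Use ∑_{k=1}^{n} k² = n(n+1)(2n+1)/6, then subtract the first 57 terms.
∑_{k=1}^{69} k² = 69×70×139/6 = 111895
∑_{k=1}^{57} k² = 57×58×115/6 = 63365
∑_{k=58}^{69} k² = 111895 - 63365 = 48530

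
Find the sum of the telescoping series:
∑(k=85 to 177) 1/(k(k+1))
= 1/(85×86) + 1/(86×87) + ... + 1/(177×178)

Partial fractions: 1/(k(k+1)) = 1/k - 1/(k+1)
The series telescopes:
= (1/85 - 1/86) + (1/86 - 1/87) + ... + (1/177 - 1/178)
= 1/85 - 1/178
= 93/15130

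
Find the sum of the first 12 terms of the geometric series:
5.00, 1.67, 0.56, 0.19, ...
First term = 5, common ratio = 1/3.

Sₙ = a(1 - rⁿ) / (1 - r)
S_12 = 5(1 - (1/3)^12) / (1 - (1/3))
S_12 = 5(1 - (1/531441)) / (2/3)
S_12 = 1328600/177147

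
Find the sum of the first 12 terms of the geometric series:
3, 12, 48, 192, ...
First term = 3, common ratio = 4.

Sₙ = a(1 - rⁿ) / (1 - r)
S_12 = 3(1 - 4^12) / (1 - 4)
S_12 = 3(1 - 16777216) / (-3)
S_12 = 16777215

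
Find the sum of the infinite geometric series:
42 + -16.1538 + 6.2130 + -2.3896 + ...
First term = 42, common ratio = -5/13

For |r| < 1, S = a / (1 - r)
S = 42 / (1 - (-5/13))
S = 42 / (18/13)
S = 91/3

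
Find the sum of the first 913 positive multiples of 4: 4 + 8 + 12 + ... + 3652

Factor out 4: = 4(1 + 2 + ... + 913) = 4 × n(n+1)/2
= 4 × 913×914/2
= 4 × 417241
= 1668964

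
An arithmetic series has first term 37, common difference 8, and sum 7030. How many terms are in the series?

Using S = n/2 × [2a + (n-1)d]
7030 = n/2 × [2(37) + (n-1)(8)]
7030 = n/2 × [74 + 8n - 8]
14060 = n × [66 + 8n]
8n² + (66)n - 14060 = 0
Discriminant: Δ = (66)² - 4(8)(-14060) = 4356 + 449920 = 454276
√Δ = 674
n = [-(66) + √Δ] / (2·8) = (-66 + 674) / 16 = 608 / 16 = 38
(The negative root is discarded since n must be a positive integer.)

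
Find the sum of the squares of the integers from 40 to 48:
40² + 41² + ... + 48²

Use ∑_{k=1}^{n} k² = n(n+1)(2n+1)/6, then subtract the first 39 terms.
∑_{k=1}^{48} k² = 48×49×97/6 = 38024
∑_{k=1}^{39} k² = 39×40×79/6 = 20540
∑_{k=40}^{48} k² = 38024 - 20540 = 17484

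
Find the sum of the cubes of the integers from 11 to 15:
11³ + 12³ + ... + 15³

Use ∑_{k=1}^{n} k³ = [n(n+1)/2]², then subtract the first 10 terms.
∑_{k=1}^{15} k³ = [15×16/2]² = 120² = 14400
∑_{k=1}^{10} k³ = [10×11/2]² = 55² = 3025
∑_{k=11}^{15} k³ = 14400 - 3025 = 11375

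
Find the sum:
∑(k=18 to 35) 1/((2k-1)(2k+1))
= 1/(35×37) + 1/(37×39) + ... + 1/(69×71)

Partial fractions: 1/((2k-1)(2k+1)) = (1/2)[1/(2k-1) - 1/(2k+1)]
The series telescopes:
= (1/2)[1/35 - 1/71]
= 18/2485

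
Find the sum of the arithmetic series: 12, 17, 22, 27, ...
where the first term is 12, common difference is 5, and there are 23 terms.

Sₙ = n/2 × (first + last)
Last term = a + (n-1)d = 12 + (23-1)×5 = 122
S_23 = 23/2 × (12 + 122)
S_23 = 23/2 × 134 = 1541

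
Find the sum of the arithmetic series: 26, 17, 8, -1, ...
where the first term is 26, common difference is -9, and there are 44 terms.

Sₙ = n/2 × (first + last)
Last term = a + (n-1)d = 26 + (44-1)×(-9) = -361
S_44 = 44/2 × (26 + (-361))
S_44 = 44/2 × (-335) = -7370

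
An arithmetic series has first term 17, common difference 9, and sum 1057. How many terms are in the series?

Using S = n/2 × [2a + (n-1)d]
1057 = n/2 × [2(17) + (n-1)(9)]
1057 = n/2 × [34 + 9n - 9]
2114 = n × [25 + 9n]
9n² + (25)n - 2114 = 0
Discriminant: Δ = (25)² - 4(9)(-2114) = 625 + 76104 = 76729
√Δ = 277
n = [-(25) + √Δ] / (2·9) = (-25 + 277) / 18 = 252 / 18 = 14
(The negative root is discarded since n must be a positive integer.)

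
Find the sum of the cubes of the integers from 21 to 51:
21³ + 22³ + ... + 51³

Use ∑_{k=1}^{n} k³ = [n(n+1)/2]², then subtract the first 20 terms.
∑_{k=1}^{51} k³ = [51×52/2]² = 1326² = 1758276
∑_{k=1}^{20} k³ = [20×21/2]² = 210² = 44100
∑_{k=21}^{51} k³ = 1758276 - 44100 = 1714176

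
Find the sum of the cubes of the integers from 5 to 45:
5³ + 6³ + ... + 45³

Use ∑_{k=1}^{n} k³ = [n(n+1)/2]², then subtract the first 4 terms.
∑_{k=1}^{45} k³ = [45×46/2]² = 1035² = 1071225
∑_{k=1}^{4} k³ = [4×5/2]² = 10² = 100
∑_{k=5}^{45} k³ = 1071225 - 100 = 1071125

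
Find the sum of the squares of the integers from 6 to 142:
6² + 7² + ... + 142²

Use ∑_{k=1}^{n} k² = n(n+1)(2n+1)/6, then subtract the first 5 terms.
∑_{k=1}^{142} k² = 142×143×285/6 = 964535
∑_{k=1}^{5} k² = 5×6×11/6 = 55
∑_{k=6}^{142} k² = 964535 - 55 = 964480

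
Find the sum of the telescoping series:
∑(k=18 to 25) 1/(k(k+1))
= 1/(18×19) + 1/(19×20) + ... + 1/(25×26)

Partial fractions: 1/(k(k+1)) = 1/k - 1/(k+1)
The series telescopes:
= (1/18 - 1/19) + (1/19 - 1/20) + ... + (1/25 - 1/26)
= 1/18 - 1/26
= 2/117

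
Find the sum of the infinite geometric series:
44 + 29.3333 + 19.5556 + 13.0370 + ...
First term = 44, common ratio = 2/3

For |r| < 1, S = a / (1 - r)
S = 44 / (1 - (2/3))
S = 44 / (1/3)
S = 132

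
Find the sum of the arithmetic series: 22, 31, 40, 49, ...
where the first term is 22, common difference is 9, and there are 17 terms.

Sₙ = n/2 × (first + last)
Last term = a + (n-1)d = 22 + (17-1)×9 = 166
S_17 = 17/2 × (22 + 166)
S_17 = 17/2 × 188 = 1598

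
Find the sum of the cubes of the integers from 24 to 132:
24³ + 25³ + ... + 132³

Use ∑_{k=1}^{n} k³ = [n(n+1)/2]², then subtract the first 23 terms.
∑_{k=1}^{132} k³ = [132×133/2]² = 8778² = 77053284
∑_{k=1}^{23} k³ = [23×24/2]² = 276² = 76176
∑_{k=24}^{132} k³ = 77053284 - 76176 = 76977108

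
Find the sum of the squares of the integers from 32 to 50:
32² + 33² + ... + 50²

Use ∑_{k=1}^{n} k² = n(n+1)(2n+1)/6, then subtract the first 31 terms.
∑_{k=1}^{50} k² = 50×51×101/6 = 42925
∑_{k=1}^{31} k² = 31×32×63/6 = 10416
∑_{k=32}^{50} k² = 42925 - 10416 = 32509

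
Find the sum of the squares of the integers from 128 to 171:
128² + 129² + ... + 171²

Use ∑_{k=1}^{n} k² = n(n+1)(2n+1)/6, then subtract the first 127 terms.
∑_{k=1}^{171} k² = 171×172×343/6 = 1681386
∑_{k=1}^{127} k² = 127×128×255/6 = 690880
∑_{k=128}^{171} k² = 1681386 - 690880 = 990506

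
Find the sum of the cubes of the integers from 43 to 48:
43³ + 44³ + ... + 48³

Use ∑_{k=1}^{n} k³ = [n(n+1)/2]², then subtract the first 42 terms.
∑_{k=1}^{48} k³ = [48×49/2]² = 1176² = 1382976
∑_{k=1}^{42} k³ = [42×43/2]² = 903² = 815409
∑_{k=43}^{48} k³ = 1382976 - 815409 = 567567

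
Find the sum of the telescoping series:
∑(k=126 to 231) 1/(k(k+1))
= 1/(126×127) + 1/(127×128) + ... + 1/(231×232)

Partial fractions: 1/(k(k+1)) = 1/k - 1/(k+1)
The series telescopes:
= (1/126 - 1/127) + (1/127 - 1/128) + ... + (1/231 - 1/232)
= 1/126 - 1/232
= 53/14616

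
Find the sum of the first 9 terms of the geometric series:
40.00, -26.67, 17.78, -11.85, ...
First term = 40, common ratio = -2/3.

Sₙ = a(1 - rⁿ) / (1 - r)
S_9 = 40(1 - (-2/3)^9) / (1 - (-2/3))
S_9 = 40(1 - (-512/19683)) / (5/3)
S_9 = 161560/6561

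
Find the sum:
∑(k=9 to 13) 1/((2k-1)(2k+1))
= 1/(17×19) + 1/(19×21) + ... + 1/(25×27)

Partial fractions: 1/((2k-1)(2k+1)) = (1/2)[1/(2k-1) - 1/(2k+1)]
The series telescopes:
= (1/2)[1/17 - 1/27]
= 5/459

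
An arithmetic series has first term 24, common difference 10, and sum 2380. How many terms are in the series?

Using S = n/2 × [2a + (n-1)d]
2380 = n/2 × [2(24) + (n-1)(10)]
2380 = n/2 × [48 + 10n - 10]
4760 = n × [38 + 10n]
10n² + (38)n - 4760 = 0
Discriminant: Δ = (38)² - 4(10)(-4760) = 1444 + 190400 = 191844
√Δ = 438
n = [-(38) + √Δ] / (2·10) = (-38 + 438) / 20 = 400 / 20 = 20
(The negative root is discarded since n must be a positive integer.)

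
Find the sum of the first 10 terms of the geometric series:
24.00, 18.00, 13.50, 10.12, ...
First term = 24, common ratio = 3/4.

Sₙ = a(1 - rⁿ) / (1 - r)
S_10 = 24(1 - (3/4)^10) / (1 - (3/4))
S_10 = 24(1 - (59049/1048576)) / (1/4)
S_10 = 2968581/32768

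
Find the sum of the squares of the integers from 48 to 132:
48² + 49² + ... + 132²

Use ∑_{k=1}^{n} k² = n(n+1)(2n+1)/6, then subtract the first 47 terms.
∑_{k=1}^{132} k² = 132×133×265/6 = 775390
∑_{k=1}^{47} k² = 47×48×95/6 = 35720
∑_{k=48}^{132} k² = 775390 - 35720 = 739670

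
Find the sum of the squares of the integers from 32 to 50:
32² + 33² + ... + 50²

Use ∑_{k=1}^{n} k² = n(n+1)(2n+1)/6, then subtract the first 31 terms.
∑_{k=1}^{50} k² = 50×51×101/6 = 42925
∑_{k=1}^{31} k² = 31×32×63/6 = 10416
∑_{k=32}^{50} k² = 42925 - 10416 = 32509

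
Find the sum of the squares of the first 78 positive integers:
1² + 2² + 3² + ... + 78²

Formula: ∑k² = n(n+1)(2n+1)/6
= 78×79×157/6
= 967434/6
= 161239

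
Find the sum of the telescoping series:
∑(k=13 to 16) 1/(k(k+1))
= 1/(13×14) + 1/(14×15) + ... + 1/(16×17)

Partial fractions: 1/(k(k+1)) = 1/k - 1/(k+1)
The series telescopes:
= (1/13 - 1/14) + (1/14 - 1/15) + ... + (1/16 - 1/17)
= 1/13 - 1/17
= 4/221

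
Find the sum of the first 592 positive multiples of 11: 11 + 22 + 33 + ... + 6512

Factor out 11: = 11(1 + 2 + ... + 592) = 11 × n(n+1)/2
= 11 × 592×593/2
= 11 × 175528
= 1930808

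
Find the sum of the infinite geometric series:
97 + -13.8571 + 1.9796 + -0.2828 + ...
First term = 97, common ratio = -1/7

For |r| < 1, S = a / (1 - r)
S = 97 / (1 - (-1/7))
S = 97 / (8/7)
S = 679/8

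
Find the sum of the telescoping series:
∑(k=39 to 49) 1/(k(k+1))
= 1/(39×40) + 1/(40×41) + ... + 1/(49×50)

Partial fractions: 1/(k(k+1)) = 1/k - 1/(k+1)
The series telescopes:
= (1/39 - 1/40) + (1/40 - 1/41) + ... + (1/49 - 1/50)
= 1/39 - 1/50
= 11/1950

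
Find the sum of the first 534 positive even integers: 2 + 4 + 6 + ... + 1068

Sum of first n even numbers = n(n+1)
= 534×535
= 285690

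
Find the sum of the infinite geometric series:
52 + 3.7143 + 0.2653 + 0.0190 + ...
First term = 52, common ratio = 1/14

For |r| < 1, S = a / (1 - r)
S = 52 / (1 - (1/14))
S = 52 / (13/14)
S = 56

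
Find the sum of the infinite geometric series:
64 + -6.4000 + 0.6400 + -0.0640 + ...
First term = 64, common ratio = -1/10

For |r| < 1, S = a / (1 - r)
S = 64 / (1 - (-1/10))
S = 64 / (11/10)
S = 640/11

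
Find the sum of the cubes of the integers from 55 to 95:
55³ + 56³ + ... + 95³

Use ∑_{k=1}^{n} k³ = [n(n+1)/2]², then subtract the first 54 terms.
∑_{k=1}^{95} k³ = [95×96/2]² = 4560² = 20793600
∑_{k=1}^{54} k³ = [54×55/2]² = 1485² = 2205225
∑_{k=55}^{95} k³ = 20793600 - 2205225 = 18588375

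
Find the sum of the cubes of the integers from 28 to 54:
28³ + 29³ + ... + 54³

Use ∑_{k=1}^{n} k³ = [n(n+1)/2]², then subtract the first 27 terms.
∑_{k=1}^{54} k³ = [54×55/2]² = 1485² = 2205225
∑_{k=1}^{27} k³ = [27×28/2]² = 378² = 142884
∑_{k=28}^{54} k³ = 2205225 - 142884 = 2062341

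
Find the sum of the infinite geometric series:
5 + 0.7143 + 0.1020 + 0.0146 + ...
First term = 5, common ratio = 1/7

For |r| < 1, S = a / (1 - r)
S = 5 / (1 - (1/7))
S = 5 / (6/7)
S = 35/6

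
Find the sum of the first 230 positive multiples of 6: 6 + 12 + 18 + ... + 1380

Factor out 6: = 6(1 + 2 + ... + 230) = 6 × n(n+1)/2
= 6 × 230×231/2
= 6 × 26565
= 159390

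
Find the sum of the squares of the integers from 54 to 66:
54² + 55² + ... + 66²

Use ∑_{k=1}^{n} k² = n(n+1)(2n+1)/6, then subtract the first 53 terms.
∑_{k=1}^{66} k² = 66×67×133/6 = 98021
∑_{k=1}^{53} k² = 53×54×107/6 = 51039
∑_{k=54}^{66} k² = 98021 - 51039 = 46982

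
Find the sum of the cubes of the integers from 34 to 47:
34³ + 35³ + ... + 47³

Use ∑_{k=1}^{n} k³ = [n(n+1)/2]², then subtract the first 33 terms.
∑_{k=1}^{47} k³ = [47×48/2]² = 1128² = 1272384
∑_{k=1}^{33} k³ = [33×34/2]² = 561² = 314721
∑_{k=34}^{47} k³ = 1272384 - 314721 = 957663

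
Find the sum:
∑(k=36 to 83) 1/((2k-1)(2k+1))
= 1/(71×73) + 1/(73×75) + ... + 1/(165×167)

Partial fractions: 1/((2k-1)(2k+1)) = (1/2)[1/(2k-1) - 1/(2k+1)]
The series telescopes:
= (1/2)[1/71 - 1/167]
= 48/11857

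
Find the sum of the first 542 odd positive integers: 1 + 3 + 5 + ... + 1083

Sum of first n odd numbers = n²
= 542²
= 293764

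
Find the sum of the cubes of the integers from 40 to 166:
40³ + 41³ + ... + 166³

Use ∑_{k=1}^{n} k³ = [n(n+1)/2]², then subtract the first 39 terms.
∑_{k=1}^{166} k³ = [166×167/2]² = 13861² = 192127321
∑_{k=1}^{39} k³ = [39×40/2]² = 780² = 608400
∑_{k=40}^{166} k³ = 192127321 - 608400 = 191518921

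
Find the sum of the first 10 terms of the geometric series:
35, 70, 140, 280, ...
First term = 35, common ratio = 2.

Sₙ = a(1 - rⁿ) / (1 - r)
S_10 = 35(1 - 2^10) / (1 - 2)
S_10 = 35(1 - 1024) / (-1)
S_10 = 35805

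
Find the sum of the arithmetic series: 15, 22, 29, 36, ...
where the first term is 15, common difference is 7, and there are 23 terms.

Sₙ = n/2 × (first + last)
Last term = a + (n-1)d = 15 + (23-1)×7 = 169
S_23 = 23/2 × (15 + 169)
S_23 = 23/2 × 184 = 2116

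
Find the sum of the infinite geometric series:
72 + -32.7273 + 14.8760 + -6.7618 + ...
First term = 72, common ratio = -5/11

For |r| < 1, S = a / (1 - r)
S = 72 / (1 - (-5/11))
S = 72 / (16/11)
S = 99/2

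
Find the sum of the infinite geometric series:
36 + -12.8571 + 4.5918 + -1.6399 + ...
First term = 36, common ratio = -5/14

For |r| < 1, S = a / (1 - r)
S = 36 / (1 - (-5/14))
S = 36 / (19/14)
S = 504/19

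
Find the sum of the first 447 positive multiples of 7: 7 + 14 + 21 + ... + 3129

Factor out 7: = 7(1 + 2 + ... + 447) = 7 × n(n+1)/2
= 7 × 447×448/2
= 7 × 100128
= 700896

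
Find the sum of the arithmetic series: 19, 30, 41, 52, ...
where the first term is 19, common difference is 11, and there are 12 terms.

Sₙ = n/2 × (first + last)
Last term = a + (n-1)d = 19 + (12-1)×11 = 140
S_12 = 12/2 × (19 + 140)
S_12 = 12/2 × 159 = 954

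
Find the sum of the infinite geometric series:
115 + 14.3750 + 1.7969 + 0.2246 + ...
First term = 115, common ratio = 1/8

For |r| < 1, S = a / (1 - r)
S = 115 / (1 - (1/8))
S = 115 / (7/8)
S = 920/7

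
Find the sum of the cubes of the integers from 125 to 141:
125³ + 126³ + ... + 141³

Use ∑_{k=1}^{n} k³ = [n(n+1)/2]², then subtract the first 124 terms.
∑_{k=1}^{141} k³ = [141×142/2]² = 10011² = 100220121
∑_{k=1}^{124} k³ = [124×125/2]² = 7750² = 60062500
∑_{k=125}^{141} k³ = 100220121 - 60062500 = 40157621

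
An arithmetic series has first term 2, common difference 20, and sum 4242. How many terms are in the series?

Using S = n/2 × [2a + (n-1)d]
4242 = n/2 × [2(2) + (n-1)(20)]
4242 = n/2 × [4 + 20n - 20]
8484 = n × [-16 + 20n]
20n² + (-16)n - 8484 = 0
Discriminant: Δ = (-16)² - 4(20)(-8484) = 256 + 678720 = 678976
√Δ = 824
n = [-(-16) + √Δ] / (2·20) = (16 + 824) / 40 = 840 / 40 = 21
(The negative root is discarded since n must be a positive integer.)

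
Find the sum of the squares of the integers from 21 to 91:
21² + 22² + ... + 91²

Use ∑_{k=1}^{n} k² = n(n+1)(2n+1)/6, then subtract the first 20 terms.
∑_{k=1}^{91} k² = 91×92×183/6 = 255346
∑_{k=1}^{20} k² = 20×21×41/6 = 2870
∑_{k=21}^{91} k² = 255346 - 2870 = 252476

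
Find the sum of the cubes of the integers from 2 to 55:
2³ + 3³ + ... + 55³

Use ∑_{k=1}^{n} k³ = [n(n+1)/2]², then subtract the first 1 terms.
∑_{k=1}^{55} k³ = [55×56/2]² = 1540² = 2371600
∑_{k=1}^{1} k³ = [1×2/2]² = 1² = 1
∑_{k=2}^{55} k³ = 2371600 - 1 = 2371599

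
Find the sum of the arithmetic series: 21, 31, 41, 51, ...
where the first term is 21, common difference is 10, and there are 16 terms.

Sₙ = n/2 × (first + last)
Last term = a + (n-1)d = 21 + (16-1)×10 = 171
S_16 = 16/2 × (21 + 171)
S_16 = 16/2 × 192 = 1536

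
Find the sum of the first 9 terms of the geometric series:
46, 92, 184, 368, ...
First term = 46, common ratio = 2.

Sₙ = a(1 - rⁿ) / (1 - r)
S_9 = 46(1 - 2^9) / (1 - 2)
S_9 = 46(1 - 512) / (-1)
S_9 = 23506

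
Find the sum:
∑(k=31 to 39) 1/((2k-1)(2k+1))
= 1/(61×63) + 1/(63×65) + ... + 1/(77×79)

Partial fractions: 1/((2k-1)(2k+1)) = (1/2)[1/(2k-1) - 1/(2k+1)]
The series telescopes:
= (1/2)[1/61 - 1/79]
= 9/4819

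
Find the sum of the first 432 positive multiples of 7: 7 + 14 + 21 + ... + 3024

Factor out 7: = 7(1 + 2 + ... + 432) = 7 × n(n+1)/2
= 7 × 432×433/2
= 7 × 93528
= 654696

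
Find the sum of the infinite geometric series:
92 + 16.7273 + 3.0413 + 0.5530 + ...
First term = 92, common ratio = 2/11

For |r| < 1, S = a / (1 - r)
S = 92 / (1 - (2/11))
S = 92 / (9/11)
S = 1012/9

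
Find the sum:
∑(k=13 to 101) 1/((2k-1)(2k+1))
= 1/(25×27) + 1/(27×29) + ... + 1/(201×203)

Partial fractions: 1/((2k-1)(2k+1)) = (1/2)[1/(2k-1) - 1/(2k+1)]
The series telescopes:
= (1/2)[1/25 - 1/203]
= 89/5075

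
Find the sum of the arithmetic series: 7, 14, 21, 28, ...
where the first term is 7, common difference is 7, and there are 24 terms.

Sₙ = n/2 × (first + last)
Last term = a + (n-1)d = 7 + (24-1)×7 = 168
S_24 = 24/2 × (7 + 168)
S_24 = 24/2 × 175 = 2100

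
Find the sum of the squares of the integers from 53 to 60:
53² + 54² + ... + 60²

Use ∑_{k=1}^{n} k² = n(n+1)(2n+1)/6, then subtract the first 52 terms.
∑_{k=1}^{60} k² = 60×61×121/6 = 73810
∑_{k=1}^{52} k² = 52×53×105/6 = 48230
∑_{k=53}^{60} k² = 73810 - 48230 = 25580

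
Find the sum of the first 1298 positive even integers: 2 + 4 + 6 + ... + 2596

Sum of first n even numbers = n(n+1)
= 1298×1299
= 1686102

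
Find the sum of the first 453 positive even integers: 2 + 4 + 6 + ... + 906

Sum of first n even numbers = n(n+1)
= 453×454
= 205662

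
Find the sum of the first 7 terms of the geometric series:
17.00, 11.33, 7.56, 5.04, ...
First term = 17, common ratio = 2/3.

Sₙ = a(1 - rⁿ) / (1 - r)
S_7 = 17(1 - (2/3)^7) / (1 - (2/3))
S_7 = 17(1 - (128/2187)) / (1/3)
S_7 = 35003/729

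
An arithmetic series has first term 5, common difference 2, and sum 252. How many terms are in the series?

Using S = n/2 × [2a + (n-1)d]
252 = n/2 × [2(5) + (n-1)(2)]
252 = n/2 × [10 + 2n - 2]
504 = n × [8 + 2n]
2n² + (8)n - 504 = 0
Discriminant: Δ = (8)² - 4(2)(-504) = 64 + 4032 = 4096
√Δ = 64
n = [-(8) + √Δ] / (2·2) = (-8 + 64) / 4 = 56 / 4 = 14
(The negative root is discarded since n must be a positive integer.)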